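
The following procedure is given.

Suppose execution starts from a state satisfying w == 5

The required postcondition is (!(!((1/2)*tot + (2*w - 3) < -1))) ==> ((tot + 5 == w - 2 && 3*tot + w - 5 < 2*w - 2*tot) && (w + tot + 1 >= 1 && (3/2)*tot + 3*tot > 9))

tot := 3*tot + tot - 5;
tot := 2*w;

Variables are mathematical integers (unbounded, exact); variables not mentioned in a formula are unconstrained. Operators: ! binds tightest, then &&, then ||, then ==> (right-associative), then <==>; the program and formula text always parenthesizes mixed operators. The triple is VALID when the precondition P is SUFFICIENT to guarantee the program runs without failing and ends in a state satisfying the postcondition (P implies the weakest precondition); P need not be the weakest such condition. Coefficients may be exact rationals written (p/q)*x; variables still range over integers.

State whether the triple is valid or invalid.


Working backward. After the program, the postcondition (!(!((1/2)*tot + (2*w - 3) < -1))) ==> ((tot + 5 == w - 2 && 3*tot + w - 5 < 2*w - 2*tot) && (w + tot + 1 >= 1 && (3/2)*tot + 3*tot > 9)) must hold; in canonical form it is (1/2)*tot + 2*w < 2 ==> (tot == w - 7 && 5*tot < w + 5 && tot + w >= 0 && (9/2)*tot > 9).
Before tot := 2*w: 3*w < 2 ==> (w == -7 && 9*w < 5 && 3*w >= 0 && 9*w > 9)
Before tot := 3*tot + tot - 5: 3*w < 2 ==> (w == -7 && 9*w < 5 && 3*w >= 0 && 9*w > 9)
The weakest precondition is 3*w < 2 ==> (w == -7 && 9*w < 5 && 3*w >= 0 && 9*w > 9).
Check whether w == 5 implies it.
Every state satisfying the precondition satisfies the weakest precondition: the implication holds.
Answer: valid


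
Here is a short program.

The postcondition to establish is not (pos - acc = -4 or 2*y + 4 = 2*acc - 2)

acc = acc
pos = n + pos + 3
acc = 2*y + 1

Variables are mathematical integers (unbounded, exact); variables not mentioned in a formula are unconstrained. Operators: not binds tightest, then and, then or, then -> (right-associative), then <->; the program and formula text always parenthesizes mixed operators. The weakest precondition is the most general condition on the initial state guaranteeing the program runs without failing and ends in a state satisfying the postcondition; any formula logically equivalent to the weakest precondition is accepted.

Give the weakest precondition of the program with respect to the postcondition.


Working backward. After the program, the postcondition not (pos - acc = -4 or 2*y + 4 = 2*acc - 2) must hold; in canonical form it is not (pos = acc - 4 or 2*y = 2*acc - 6).
Before acc := 2*y + 1: not (pos = 2*y - 3 or 2*y = 4)
Before pos := n + pos + 3: not (n + pos = 2*y - 6 or 2*y = 4)
Before acc := acc: not (n + pos = 2*y - 6 or 2*y = 4)
Answer: WP = not (n + pos = 2*y - 6 or 2*y = 4)


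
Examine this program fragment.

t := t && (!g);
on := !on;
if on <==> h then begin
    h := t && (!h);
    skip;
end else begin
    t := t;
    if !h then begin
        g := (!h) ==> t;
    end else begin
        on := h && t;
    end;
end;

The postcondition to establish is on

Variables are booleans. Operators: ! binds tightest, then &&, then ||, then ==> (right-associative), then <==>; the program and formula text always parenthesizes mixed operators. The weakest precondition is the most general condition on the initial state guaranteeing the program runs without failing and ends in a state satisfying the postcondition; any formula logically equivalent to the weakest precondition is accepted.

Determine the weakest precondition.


Working backward. After the program, on must hold.
Then branch requires on; else branch requires ((!h) ==> on) && (h ==> (h && t)).
Before the if: ((on <==> h) ==> on) && ((!(on <==> h)) ==> (((!h) ==> on) && (h ==> (h && t))))
Before on := !on: (((!on) <==> h) ==> (!on)) && ((!((!on) <==> h)) ==> (((!h) ==> (!on)) && (h ==> (h && t))))
Before t := t && (!g): (((!on) <==> h) ==> (!on)) && ((!((!on) <==> h)) ==> (((!h) ==> (!on)) && (h ==> (h && t && (!g)))))
Answer: WP = (((!on) <==> h) ==> (!on)) && ((!((!on) <==> h)) ==> (((!h) ==> (!on)) && (h ==> (h && t && (!g)))))


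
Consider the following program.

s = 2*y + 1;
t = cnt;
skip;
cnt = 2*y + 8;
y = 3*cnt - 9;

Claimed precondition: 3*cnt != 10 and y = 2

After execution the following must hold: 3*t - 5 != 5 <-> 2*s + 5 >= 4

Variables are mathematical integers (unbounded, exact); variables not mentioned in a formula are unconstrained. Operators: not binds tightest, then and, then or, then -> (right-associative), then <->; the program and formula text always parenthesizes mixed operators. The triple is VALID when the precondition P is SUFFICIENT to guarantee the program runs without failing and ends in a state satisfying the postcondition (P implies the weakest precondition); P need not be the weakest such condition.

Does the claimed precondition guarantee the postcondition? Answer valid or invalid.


Working backward. After the program, the postcondition 3*t - 5 != 5 <-> 2*s + 5 >= 4 must hold; in canonical form it is 3*t != 10 <-> 2*s >= -1.
Before y := 3*cnt - 9: 3*t != 10 <-> 2*s >= -1
Before cnt := 2*y + 8: 3*t != 10 <-> 2*s >= -1
Before skip: 3*t != 10 <-> 2*s >= -1
Before t := cnt: 3*cnt != 10 <-> 2*s >= -1
Before s := 2*y + 1: 3*cnt != 10 <-> 4*y >= -3
The weakest precondition is 3*cnt != 10 <-> 4*y >= -3.
Check whether 3*cnt != 10 and y = 2 implies it.
Every state satisfying the precondition satisfies the weakest precondition: the implication holds.
Answer: valid


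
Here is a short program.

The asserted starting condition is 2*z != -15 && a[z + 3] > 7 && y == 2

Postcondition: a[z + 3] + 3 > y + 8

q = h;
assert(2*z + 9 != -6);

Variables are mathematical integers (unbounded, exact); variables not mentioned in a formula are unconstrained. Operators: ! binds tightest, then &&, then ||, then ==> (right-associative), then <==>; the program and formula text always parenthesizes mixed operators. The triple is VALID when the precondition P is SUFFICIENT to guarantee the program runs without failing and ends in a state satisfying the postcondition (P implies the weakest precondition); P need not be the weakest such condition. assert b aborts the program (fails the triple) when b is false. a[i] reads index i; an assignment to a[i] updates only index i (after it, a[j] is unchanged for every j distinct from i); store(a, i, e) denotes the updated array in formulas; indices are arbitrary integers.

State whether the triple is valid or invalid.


Working backward. After the program, the postcondition a[z + 3] + 3 > y + 8 must hold; in canonical form it is a[z + 3] > y + 5.
Before assert 2*z + 9 != -6: 2*z != -15 && a[z + 3] > y + 5
Before q := h: 2*z != -15 && a[z + 3] > y + 5
The weakest precondition is 2*z != -15 && a[z + 3] > y + 5.
Check whether 2*z != -15 && a[z + 3] > 7 && y == 2 implies it.
Every state satisfying the precondition satisfies the weakest precondition: the implication holds.
Answer: valid


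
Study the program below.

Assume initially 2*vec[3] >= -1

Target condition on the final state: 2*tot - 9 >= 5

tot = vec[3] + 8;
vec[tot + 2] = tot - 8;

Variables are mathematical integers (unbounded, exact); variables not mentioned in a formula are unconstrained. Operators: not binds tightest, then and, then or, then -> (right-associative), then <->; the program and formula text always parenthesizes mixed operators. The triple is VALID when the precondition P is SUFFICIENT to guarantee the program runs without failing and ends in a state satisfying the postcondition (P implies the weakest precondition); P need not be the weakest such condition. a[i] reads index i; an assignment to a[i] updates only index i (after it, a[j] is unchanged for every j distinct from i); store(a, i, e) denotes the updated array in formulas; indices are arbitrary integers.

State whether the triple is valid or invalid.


Working backward. After the program, the postcondition 2*tot - 9 >= 5 must hold; in canonical form it is 2*tot >= 14.
Before vec[tot + 2] := tot - 8: 2*tot >= 14
Before tot := vec[3] + 8: 2*vec[3] >= -2
The weakest precondition is 2*vec[3] >= -2.
Check whether 2*vec[3] >= -1 implies it.
Every state satisfying the precondition satisfies the weakest precondition: the implication holds.
Answer: valid


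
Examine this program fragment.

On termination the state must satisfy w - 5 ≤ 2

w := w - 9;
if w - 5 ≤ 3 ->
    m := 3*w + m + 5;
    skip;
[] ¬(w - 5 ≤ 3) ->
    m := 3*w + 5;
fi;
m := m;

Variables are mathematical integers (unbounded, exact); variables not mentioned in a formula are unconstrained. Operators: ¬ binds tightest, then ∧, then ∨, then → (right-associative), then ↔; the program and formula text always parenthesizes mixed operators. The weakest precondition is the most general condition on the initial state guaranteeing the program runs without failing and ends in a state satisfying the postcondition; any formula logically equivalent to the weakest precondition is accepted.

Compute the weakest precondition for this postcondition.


Working backward. After the program, the postcondition w - 5 ≤ 2 must hold; in canonical form it is w ≤ 7.
Before m := m: w ≤ 7
Then branch requires w ≤ 7; else branch requires w ≤ 7.
Before the if: (w ≤ 8 → w ≤ 7) ∧ ((¬(w ≤ 8)) → w ≤ 7)
Before w := w - 9: (w ≤ 17 → w ≤ 16) ∧ ((¬(w ≤ 17)) → w ≤ 16)
Answer: WP = (w ≤ 17 → w ≤ 16) ∧ ((¬(w ≤ 17)) → w ≤ 16)


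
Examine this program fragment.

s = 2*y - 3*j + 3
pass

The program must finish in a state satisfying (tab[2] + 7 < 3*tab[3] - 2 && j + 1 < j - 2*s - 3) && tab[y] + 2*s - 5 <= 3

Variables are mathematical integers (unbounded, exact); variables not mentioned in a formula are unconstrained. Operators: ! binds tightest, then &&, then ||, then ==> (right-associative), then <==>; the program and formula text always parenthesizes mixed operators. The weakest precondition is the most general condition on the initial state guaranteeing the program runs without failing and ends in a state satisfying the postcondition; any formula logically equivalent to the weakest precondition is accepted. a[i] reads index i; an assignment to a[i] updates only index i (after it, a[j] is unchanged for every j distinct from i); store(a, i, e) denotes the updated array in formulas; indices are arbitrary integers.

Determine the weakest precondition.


Working backward. After the program, the postcondition (tab[2] + 7 < 3*tab[3] - 2 && j + 1 < j - 2*s - 3) && tab[y] + 2*s - 5 <= 3 must hold; in canonical form it is tab[2] < 3*tab[3] - 9 && 2*s < -4 && tab[y] + 2*s <= 8.
Before skip: tab[2] < 3*tab[3] - 9 && 2*s < -4 && tab[y] + 2*s <= 8
Before s := 2*y - 3*j + 3: tab[2] < 3*tab[3] - 9 && 4*y < 6*j - 10 && tab[y] + 4*y <= 6*j + 2
Answer: WP = tab[2] < 3*tab[3] - 9 && 4*y < 6*j - 10 && tab[y] + 4*y <= 6*j + 2


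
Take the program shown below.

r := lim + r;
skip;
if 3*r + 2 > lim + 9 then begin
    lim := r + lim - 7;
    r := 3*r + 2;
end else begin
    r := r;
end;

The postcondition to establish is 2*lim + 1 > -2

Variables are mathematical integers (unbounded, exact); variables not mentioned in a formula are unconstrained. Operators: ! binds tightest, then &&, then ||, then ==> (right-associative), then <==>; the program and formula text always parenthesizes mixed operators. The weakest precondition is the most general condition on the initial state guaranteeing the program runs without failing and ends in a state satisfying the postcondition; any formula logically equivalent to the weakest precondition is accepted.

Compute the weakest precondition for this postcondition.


Working backward. After the program, the postcondition 2*lim + 1 > -2 must hold; in canonical form it is 2*lim > -3.
Then branch requires 2*lim + 2*r > 11; else branch requires 2*lim > -3.
Before the if: (3*r > lim + 7 ==> 2*lim + 2*r > 11) && ((!(3*r > lim + 7)) ==> 2*lim > -3)
Before skip: (3*r > lim + 7 ==> 2*lim + 2*r > 11) && ((!(3*r > lim + 7)) ==> 2*lim > -3)
Before r := lim + r: (2*lim + 3*r > 7 ==> 4*lim + 2*r > 11) && ((!(2*lim + 3*r > 7)) ==> 2*lim > -3)
Answer: WP = (2*lim + 3*r > 7 ==> 4*lim + 2*r > 11) && ((!(2*lim + 3*r > 7)) ==> 2*lim > -3)


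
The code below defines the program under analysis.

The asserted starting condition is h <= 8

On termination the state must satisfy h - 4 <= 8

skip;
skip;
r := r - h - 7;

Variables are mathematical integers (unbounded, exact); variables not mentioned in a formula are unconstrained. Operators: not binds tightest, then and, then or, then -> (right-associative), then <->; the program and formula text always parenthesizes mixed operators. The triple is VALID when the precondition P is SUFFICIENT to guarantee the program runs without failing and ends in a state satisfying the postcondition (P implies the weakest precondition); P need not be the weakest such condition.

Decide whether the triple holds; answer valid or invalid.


Working backward. After the program, the postcondition h - 4 <= 8 must hold; in canonical form it is h <= 12.
Before r := r - h - 7: h <= 12
Before skip: h <= 12
Before skip: h <= 12
The weakest precondition is h <= 12.
Check whether h <= 8 implies it.
Every state satisfying the precondition satisfies the weakest precondition: the implication holds.
Answer: valid


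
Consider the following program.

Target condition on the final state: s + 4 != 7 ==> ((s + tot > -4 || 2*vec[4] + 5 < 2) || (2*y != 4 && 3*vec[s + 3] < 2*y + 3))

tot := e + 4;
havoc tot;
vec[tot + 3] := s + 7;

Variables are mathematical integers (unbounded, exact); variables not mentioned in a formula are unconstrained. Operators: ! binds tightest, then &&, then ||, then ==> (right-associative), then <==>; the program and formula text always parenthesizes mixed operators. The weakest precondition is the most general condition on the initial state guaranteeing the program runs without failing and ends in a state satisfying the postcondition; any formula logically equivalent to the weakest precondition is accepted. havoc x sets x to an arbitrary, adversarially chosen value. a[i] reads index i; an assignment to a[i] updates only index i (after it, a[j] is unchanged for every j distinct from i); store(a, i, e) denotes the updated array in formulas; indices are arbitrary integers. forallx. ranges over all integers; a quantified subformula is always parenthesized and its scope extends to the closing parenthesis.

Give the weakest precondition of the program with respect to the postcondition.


Working backward. After the program, the postcondition s + 4 != 7 ==> ((s + tot > -4 || 2*vec[4] + 5 < 2) || (2*y != 4 && 3*vec[s + 3] < 2*y + 3)) must hold; in canonical form it is s != 3 ==> (s + tot > -4 || 2*vec[4] < -3 || (2*y != 4 && 3*vec[s + 3] < 2*y + 3)).
Before vec[tot + 3] := s + 7: s != 3 ==> (s + tot > -4 || 2*store(vec, tot + 3, s + 7)[4] < -3 || (2*y != 4 && 3*store(vec, tot + 3, s + 7)[s + 3] < 2*y + 3))
Before havoc tot: forall tot_1. (s != 3 ==> (s + tot_1 > -4 || 2*store(vec, tot_1 + 3, s + 7)[4] < -3 || (2*y != 4 && 3*store(vec, tot_1 + 3, s + 7)[s + 3] < 2*y + 3)))
Before tot := e + 4: forall tot_1. (s != 3 ==> (s + tot_1 > -4 || 2*store(vec, tot_1 + 3, s + 7)[4] < -3 || (2*y != 4 && 3*store(vec, tot_1 + 3, s + 7)[s + 3] < 2*y + 3)))
Answer: WP = forall tot_1. (s != 3 ==> (s + tot_1 > -4 || 2*store(vec, tot_1 + 3, s + 7)[4] < -3 || (2*y != 4 && 3*store(vec, tot_1 + 3, s + 7)[s + 3] < 2*y + 3)))


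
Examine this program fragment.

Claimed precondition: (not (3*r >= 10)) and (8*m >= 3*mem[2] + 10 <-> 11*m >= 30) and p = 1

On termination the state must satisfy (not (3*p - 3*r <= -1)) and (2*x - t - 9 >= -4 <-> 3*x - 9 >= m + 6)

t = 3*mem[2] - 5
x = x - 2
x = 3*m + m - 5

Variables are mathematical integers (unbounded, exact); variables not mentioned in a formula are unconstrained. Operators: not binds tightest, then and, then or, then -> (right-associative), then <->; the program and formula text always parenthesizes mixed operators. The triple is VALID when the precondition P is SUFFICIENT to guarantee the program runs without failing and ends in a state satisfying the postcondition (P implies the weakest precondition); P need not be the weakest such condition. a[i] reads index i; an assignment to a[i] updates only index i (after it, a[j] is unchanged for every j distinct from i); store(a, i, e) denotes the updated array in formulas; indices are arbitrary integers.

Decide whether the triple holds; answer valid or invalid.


Working backward. After the program, the postcondition (not (3*p - 3*r <= -1)) and (2*x - t - 9 >= -4 <-> 3*x - 9 >= m + 6) must hold; in canonical form it is (not (3*p <= 3*r - 1)) and (2*x >= t + 5 <-> 3*x >= m + 15).
Before x := 3*m + m - 5: (not (3*p <= 3*r - 1)) and (8*m >= t + 15 <-> 11*m >= 30)
Before x := x - 2: (not (3*p <= 3*r - 1)) and (8*m >= t + 15 <-> 11*m >= 30)
Before t := 3*mem[2] - 5: (not (3*p <= 3*r - 1)) and (8*m >= 3*mem[2] + 10 <-> 11*m >= 30)
The weakest precondition is (not (3*p <= 3*r - 1)) and (8*m >= 3*mem[2] + 10 <-> 11*m >= 30).
Check whether (not (3*r >= 10)) and (8*m >= 3*mem[2] + 10 <-> 11*m >= 30) and p = 1 implies it.
Countermodel: at the initial state m = 0, mem = {[2] = 0, elsewhere 0}, p = 1, r = 2, the precondition holds but the weakest precondition fails.
Answer: invalid


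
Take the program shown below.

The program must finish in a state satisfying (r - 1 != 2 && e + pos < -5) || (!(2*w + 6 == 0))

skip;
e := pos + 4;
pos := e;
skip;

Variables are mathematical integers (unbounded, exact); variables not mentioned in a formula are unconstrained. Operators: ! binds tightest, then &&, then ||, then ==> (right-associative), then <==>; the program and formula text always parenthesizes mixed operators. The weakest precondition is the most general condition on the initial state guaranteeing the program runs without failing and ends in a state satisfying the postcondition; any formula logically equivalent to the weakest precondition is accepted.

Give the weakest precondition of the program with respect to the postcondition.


Working backward. After the program, the postcondition (r - 1 != 2 && e + pos < -5) || (!(2*w + 6 == 0)) must hold; in canonical form it is (r != 3 && e + pos < -5) || (!(2*w == -6)).
Before skip: (r != 3 && e + pos < -5) || (!(2*w == -6))
Before pos := e: (r != 3 && 2*e < -5) || (!(2*w == -6))
Before e := pos + 4: (r != 3 && 2*pos < -13) || (!(2*w == -6))
Before skip: (r != 3 && 2*pos < -13) || (!(2*w == -6))
Answer: WP = (r != 3 && 2*pos < -13) || (!(2*w == -6))


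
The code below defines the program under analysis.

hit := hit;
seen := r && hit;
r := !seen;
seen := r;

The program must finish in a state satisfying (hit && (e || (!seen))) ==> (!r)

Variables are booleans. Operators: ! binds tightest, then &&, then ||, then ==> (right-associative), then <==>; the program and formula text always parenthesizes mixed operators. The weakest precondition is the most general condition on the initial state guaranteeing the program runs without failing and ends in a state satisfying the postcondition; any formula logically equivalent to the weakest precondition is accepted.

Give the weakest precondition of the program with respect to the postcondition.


Working backward. After the program, (hit && (e || (!seen))) ==> (!r) must hold.
Before seen := r: (hit && (e || (!r))) ==> (!r)
Before r := !seen: (hit && (e || seen)) ==> seen
Before seen := r && hit: (hit && (e || (r && hit))) ==> (r && hit)
Before hit := hit: (hit && (e || (r && hit))) ==> (r && hit)
Answer: WP = (hit && (e || (r && hit))) ==> (r && hit)


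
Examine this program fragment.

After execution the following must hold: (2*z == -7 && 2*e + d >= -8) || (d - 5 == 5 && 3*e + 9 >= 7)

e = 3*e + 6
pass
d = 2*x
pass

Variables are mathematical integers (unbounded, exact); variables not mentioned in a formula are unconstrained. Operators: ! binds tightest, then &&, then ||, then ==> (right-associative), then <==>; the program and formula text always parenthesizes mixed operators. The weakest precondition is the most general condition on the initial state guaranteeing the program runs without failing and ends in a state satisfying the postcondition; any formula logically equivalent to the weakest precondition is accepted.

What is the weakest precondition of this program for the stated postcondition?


Working backward. After the program, the postcondition (2*z == -7 && 2*e + d >= -8) || (d - 5 == 5 && 3*e + 9 >= 7) must hold; in canonical form it is (2*z == -7 && d + 2*e >= -8) || (d == 10 && 3*e >= -2).
Before skip: (2*z == -7 && d + 2*e >= -8) || (d == 10 && 3*e >= -2)
Before d := 2*x: (2*z == -7 && 2*e + 2*x >= -8) || (2*x == 10 && 3*e >= -2)
Before skip: (2*z == -7 && 2*e + 2*x >= -8) || (2*x == 10 && 3*e >= -2)
Before e := 3*e + 6: (2*z == -7 && 6*e + 2*x >= -20) || (2*x == 10 && 9*e >= -20)
Answer: WP = (2*z == -7 && 6*e + 2*x >= -20) || (2*x == 10 && 9*e >= -20)


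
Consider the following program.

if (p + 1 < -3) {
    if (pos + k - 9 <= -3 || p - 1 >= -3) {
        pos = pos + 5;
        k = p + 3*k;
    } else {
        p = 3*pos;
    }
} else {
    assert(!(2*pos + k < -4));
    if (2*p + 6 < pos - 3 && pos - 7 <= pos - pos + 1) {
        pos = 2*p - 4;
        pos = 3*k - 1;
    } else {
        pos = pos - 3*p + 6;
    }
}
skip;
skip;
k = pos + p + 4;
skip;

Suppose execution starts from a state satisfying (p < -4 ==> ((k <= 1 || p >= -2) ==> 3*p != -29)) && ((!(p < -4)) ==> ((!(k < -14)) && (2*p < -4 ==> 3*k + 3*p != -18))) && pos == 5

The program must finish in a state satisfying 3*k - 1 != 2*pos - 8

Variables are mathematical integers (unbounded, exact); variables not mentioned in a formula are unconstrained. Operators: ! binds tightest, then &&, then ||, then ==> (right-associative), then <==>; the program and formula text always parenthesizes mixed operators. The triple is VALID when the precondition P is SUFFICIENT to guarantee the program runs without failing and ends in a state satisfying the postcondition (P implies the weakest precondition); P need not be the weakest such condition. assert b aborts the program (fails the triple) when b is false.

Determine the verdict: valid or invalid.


Working backward. After the program, the postcondition 3*k - 1 != 2*pos - 8 must hold; in canonical form it is 3*k != 2*pos - 7.
Before skip: 3*k != 2*pos - 7
Before k := pos + p + 4: 3*p + pos != -19
Before skip: 3*p + pos != -19
Before skip: 3*p + pos != -19
Then branch requires ((k + pos <= 6 || p >= -2) ==> 3*p + pos != -24) && ((!(k + pos <= 6 || p >= -2)) ==> 10*pos != -19); else branch requires (!(k + 2*pos < -4)) && ((2*p < pos - 9 && pos <= 8) ==> 3*k + 3*p != -18) && ((!(2*p < pos - 9 && pos <= 8)) ==> pos != -25).
Before the if: (p < -4 ==> (((k + pos <= 6 || p >= -2) ==> 3*p + pos != -24) && ((!(k + pos <= 6 || p >= -2)) ==> 10*pos != -19))) && ((!(p < -4)) ==> ((!(k + 2*pos < -4)) && ((2*p < pos - 9 && pos <= 8) ==> 3*k + 3*p != -18) && ((!(2*p < pos - 9 && pos <= 8)) ==> pos != -25)))
The weakest precondition is (p < -4 ==> (((k + pos <= 6 || p >= -2) ==> 3*p + pos != -24) && ((!(k + pos <= 6 || p >= -2)) ==> 10*pos != -19))) && ((!(p < -4)) ==> ((!(k + 2*pos < -4)) && ((2*p < pos - 9 && pos <= 8) ==> 3*k + 3*p != -18) && ((!(2*p < pos - 9 && pos <= 8)) ==> pos != -25))).
Check whether (p < -4 ==> ((k <= 1 || p >= -2) ==> 3*p != -29)) && ((!(p < -4)) ==> ((!(k < -14)) && (2*p < -4 ==> 3*k + 3*p != -18))) && pos == 5 implies it.
Every state satisfying the precondition satisfies the weakest precondition: the implication holds.
Answer: valid


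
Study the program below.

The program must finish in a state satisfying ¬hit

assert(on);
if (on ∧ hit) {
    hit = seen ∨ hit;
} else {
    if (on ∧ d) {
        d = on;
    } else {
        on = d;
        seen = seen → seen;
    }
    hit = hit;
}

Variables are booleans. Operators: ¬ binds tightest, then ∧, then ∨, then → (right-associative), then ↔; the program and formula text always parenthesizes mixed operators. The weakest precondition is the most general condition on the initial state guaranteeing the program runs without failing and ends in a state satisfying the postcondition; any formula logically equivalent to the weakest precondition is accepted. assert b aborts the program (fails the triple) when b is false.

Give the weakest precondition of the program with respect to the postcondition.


Working backward. After the program, ¬hit must hold.
Then branch requires ¬(seen ∨ hit); else branch requires ((on ∧ d) → (¬hit)) ∧ ((¬(on ∧ d)) → (¬hit)).
Before the if: ((on ∧ hit) → (¬(seen ∨ hit))) ∧ ((¬(on ∧ hit)) → (((on ∧ d) → (¬hit)) ∧ ((¬(on ∧ d)) → (¬hit))))
Before assert on: on ∧ ((on ∧ hit) → (¬(seen ∨ hit))) ∧ ((¬(on ∧ hit)) → (((on ∧ d) → (¬hit)) ∧ ((¬(on ∧ d)) → (¬hit))))
Answer: WP = on ∧ ((on ∧ hit) → (¬(seen ∨ hit))) ∧ ((¬(on ∧ hit)) → (((on ∧ d) → (¬hit)) ∧ ((¬(on ∧ d)) → (¬hit))))


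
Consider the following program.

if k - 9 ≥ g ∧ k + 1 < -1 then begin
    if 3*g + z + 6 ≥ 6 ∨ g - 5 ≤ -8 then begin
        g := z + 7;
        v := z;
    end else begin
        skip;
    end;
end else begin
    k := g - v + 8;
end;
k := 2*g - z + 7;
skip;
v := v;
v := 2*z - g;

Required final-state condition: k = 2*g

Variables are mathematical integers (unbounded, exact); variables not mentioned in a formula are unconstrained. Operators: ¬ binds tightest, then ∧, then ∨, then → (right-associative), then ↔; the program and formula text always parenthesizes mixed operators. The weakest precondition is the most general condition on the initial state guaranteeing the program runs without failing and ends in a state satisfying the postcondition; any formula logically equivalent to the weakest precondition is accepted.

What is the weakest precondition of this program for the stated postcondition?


Working backward. After the program, k = 2*g must hold.
Before v := 2*z - g: k = 2*g
Before v := v: k = 2*g
Before skip: k = 2*g
Before k := 2*g - z + 7: z = 7
Then branch requires ((3*g + z ≥ 0 ∨ g ≤ -3) → z = 7) ∧ ((¬(3*g + z ≥ 0 ∨ g ≤ -3)) → z = 7); else branch requires z = 7.
Before the if: ((k ≥ g + 9 ∧ k < -2) → (((3*g + z ≥ 0 ∨ g ≤ -3) → z = 7) ∧ ((¬(3*g + z ≥ 0 ∨ g ≤ -3)) → z = 7))) ∧ ((¬(k ≥ g + 9 ∧ k < -2)) → z = 7)
Answer: WP = ((k ≥ g + 9 ∧ k < -2) → (((3*g + z ≥ 0 ∨ g ≤ -3) → z = 7) ∧ ((¬(3*g + z ≥ 0 ∨ g ≤ -3)) → z = 7))) ∧ ((¬(k ≥ g + 9 ∧ k < -2)) → z = 7)


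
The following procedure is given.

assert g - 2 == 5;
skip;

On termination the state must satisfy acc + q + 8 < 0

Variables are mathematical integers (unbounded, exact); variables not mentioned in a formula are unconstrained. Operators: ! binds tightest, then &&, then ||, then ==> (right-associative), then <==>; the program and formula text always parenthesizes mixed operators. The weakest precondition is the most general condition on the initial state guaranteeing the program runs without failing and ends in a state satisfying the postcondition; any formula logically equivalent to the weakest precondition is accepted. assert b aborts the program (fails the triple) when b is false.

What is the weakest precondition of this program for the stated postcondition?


Working backward. After the program, the postcondition acc + q + 8 < 0 must hold; in canonical form it is acc + q < -8.
Before skip: acc + q < -8
Before assert g - 2 == 5: g == 7 && acc + q < -8
Answer: WP = g == 7 && acc + q < -8


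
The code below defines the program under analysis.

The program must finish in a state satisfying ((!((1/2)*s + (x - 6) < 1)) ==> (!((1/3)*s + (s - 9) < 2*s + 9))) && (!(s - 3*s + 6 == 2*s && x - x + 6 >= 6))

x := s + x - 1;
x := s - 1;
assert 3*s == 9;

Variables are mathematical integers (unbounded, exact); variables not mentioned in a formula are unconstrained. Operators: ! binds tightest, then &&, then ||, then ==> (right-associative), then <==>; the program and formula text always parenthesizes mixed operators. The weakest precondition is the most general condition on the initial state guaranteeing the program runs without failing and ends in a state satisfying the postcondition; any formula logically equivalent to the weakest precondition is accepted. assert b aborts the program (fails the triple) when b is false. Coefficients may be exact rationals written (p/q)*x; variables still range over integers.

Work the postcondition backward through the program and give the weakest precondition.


Working backward. After the program, the postcondition ((!((1/2)*s + (x - 6) < 1)) ==> (!((1/3)*s + (s - 9) < 2*s + 9))) && (!(s - 3*s + 6 == 2*s && x - x + 6 >= 6)) must hold; in canonical form it is ((!((1/2)*s + x < 7)) ==> (!((2/3)*s > -18))) && (!(4*s == 6)).
Before assert 3*s == 9: 3*s == 9 && ((!((1/2)*s + x < 7)) ==> (!((2/3)*s > -18))) && (!(4*s == 6))
Before x := s - 1: 3*s == 9 && ((!((3/2)*s < 8)) ==> (!((2/3)*s > -18))) && (!(4*s == 6))
Before x := s + x - 1: 3*s == 9 && ((!((3/2)*s < 8)) ==> (!((2/3)*s > -18))) && (!(4*s == 6))
Answer: WP = 3*s == 9 && ((!((3/2)*s < 8)) ==> (!((2/3)*s > -18))) && (!(4*s == 6))


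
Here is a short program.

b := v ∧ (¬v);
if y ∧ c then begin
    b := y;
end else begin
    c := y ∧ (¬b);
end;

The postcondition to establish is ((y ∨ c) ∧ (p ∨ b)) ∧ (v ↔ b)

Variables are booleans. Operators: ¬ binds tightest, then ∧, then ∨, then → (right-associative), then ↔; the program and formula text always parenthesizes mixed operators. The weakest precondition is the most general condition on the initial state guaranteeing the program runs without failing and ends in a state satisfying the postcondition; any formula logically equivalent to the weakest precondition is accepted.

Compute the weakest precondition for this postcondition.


Working backward. After the program, the postcondition ((y ∨ c) ∧ (p ∨ b)) ∧ (v ↔ b) must hold; in canonical form it is (y ∨ c) ∧ (p ∨ b) ∧ (v ↔ b).
Then branch requires (y ∨ c) ∧ (p ∨ y) ∧ (v ↔ y); else branch requires (y ∨ (y ∧ (¬b))) ∧ (p ∨ b) ∧ (v ↔ b).
Before the if: ((y ∧ c) → ((y ∨ c) ∧ (p ∨ y) ∧ (v ↔ y))) ∧ ((¬(y ∧ c)) → ((y ∨ (y ∧ (¬b))) ∧ (p ∨ b) ∧ (v ↔ b)))
Before b := v ∧ (¬v): ((y ∧ c) → ((y ∨ c) ∧ (p ∨ y) ∧ (v ↔ y))) ∧ ((¬(y ∧ c)) → (y ∧ p ∧ (¬v)))
Answer: WP = ((y ∧ c) → ((y ∨ c) ∧ (p ∨ y) ∧ (v ↔ y))) ∧ ((¬(y ∧ c)) → (y ∧ p ∧ (¬v)))


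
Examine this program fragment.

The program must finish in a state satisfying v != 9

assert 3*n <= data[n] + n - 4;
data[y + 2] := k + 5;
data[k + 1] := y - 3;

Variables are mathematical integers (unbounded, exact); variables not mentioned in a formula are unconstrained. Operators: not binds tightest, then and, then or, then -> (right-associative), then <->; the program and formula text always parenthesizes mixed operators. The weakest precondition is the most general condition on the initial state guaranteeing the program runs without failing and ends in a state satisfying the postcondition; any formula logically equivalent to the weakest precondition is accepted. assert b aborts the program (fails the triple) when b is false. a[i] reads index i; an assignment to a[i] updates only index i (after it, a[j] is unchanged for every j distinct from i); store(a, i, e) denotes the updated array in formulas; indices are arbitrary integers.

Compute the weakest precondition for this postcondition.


Working backward. After the program, v != 9 must hold.
Before data[k + 1] := y - 3: v != 9
Before data[y + 2] := k + 5: v != 9
Before assert 3*n <= data[n] + n - 4: 2*n <= data[n] - 4 and v != 9
Answer: WP = 2*n <= data[n] - 4 and v != 9


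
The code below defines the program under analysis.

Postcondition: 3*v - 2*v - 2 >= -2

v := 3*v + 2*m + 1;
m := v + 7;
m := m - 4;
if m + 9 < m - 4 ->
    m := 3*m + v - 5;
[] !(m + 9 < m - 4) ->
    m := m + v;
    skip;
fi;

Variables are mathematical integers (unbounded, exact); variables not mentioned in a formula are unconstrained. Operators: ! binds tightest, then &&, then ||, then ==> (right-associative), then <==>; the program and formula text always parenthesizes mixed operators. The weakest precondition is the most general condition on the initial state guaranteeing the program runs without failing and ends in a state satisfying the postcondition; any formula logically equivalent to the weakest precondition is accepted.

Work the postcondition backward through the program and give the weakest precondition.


Working backward. After the program, the postcondition 3*v - 2*v - 2 >= -2 must hold; in canonical form it is v >= 0.
Then branch requires v >= 0; else branch requires v >= 0.
Before the if: v >= 0
Before m := m - 4: v >= 0
Before m := v + 7: v >= 0
Before v := 3*v + 2*m + 1: 2*m + 3*v >= -1
Answer: WP = 2*m + 3*v >= -1


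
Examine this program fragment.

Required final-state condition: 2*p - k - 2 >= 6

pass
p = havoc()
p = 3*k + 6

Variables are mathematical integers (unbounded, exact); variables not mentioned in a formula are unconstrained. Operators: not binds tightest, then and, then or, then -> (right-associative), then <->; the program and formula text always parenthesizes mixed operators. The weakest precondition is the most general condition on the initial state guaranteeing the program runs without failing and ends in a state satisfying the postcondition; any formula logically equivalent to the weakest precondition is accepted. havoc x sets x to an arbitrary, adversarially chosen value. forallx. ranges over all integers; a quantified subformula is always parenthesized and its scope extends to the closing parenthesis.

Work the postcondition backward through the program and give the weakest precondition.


Working backward. After the program, the postcondition 2*p - k - 2 >= 6 must hold; in canonical form it is 2*p >= k + 8.
Before p := 3*k + 6: 5*k >= -4
Before havoc p: 5*k >= -4
Before skip: 5*k >= -4
Answer: WP = 5*k >= -4


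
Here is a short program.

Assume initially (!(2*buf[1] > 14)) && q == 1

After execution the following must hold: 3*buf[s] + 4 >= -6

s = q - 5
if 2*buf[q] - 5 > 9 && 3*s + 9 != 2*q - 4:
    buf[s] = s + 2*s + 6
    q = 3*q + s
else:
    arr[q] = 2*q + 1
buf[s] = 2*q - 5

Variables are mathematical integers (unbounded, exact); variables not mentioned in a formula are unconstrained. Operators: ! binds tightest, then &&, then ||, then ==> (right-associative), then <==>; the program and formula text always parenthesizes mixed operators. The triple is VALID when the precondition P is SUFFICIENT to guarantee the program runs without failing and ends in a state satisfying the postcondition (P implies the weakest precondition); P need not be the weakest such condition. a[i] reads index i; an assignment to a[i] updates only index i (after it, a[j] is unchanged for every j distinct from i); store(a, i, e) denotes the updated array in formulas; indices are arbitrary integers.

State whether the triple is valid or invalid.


Working backward. After the program, the postcondition 3*buf[s] + 4 >= -6 must hold; in canonical form it is 3*buf[s] >= -10.
Before buf[s] := 2*q - 5: 3*store(buf, s, 2*q - 5)[s] >= -10
Then branch requires 3*store(store(buf, s, 3*s + 6), s, 6*q + 2*s - 5)[s] >= -10; else branch requires 3*store(buf, s, 2*q - 5)[s] >= -10.
Before the if: ((2*buf[q] > 14 && 3*s != 2*q - 13) ==> 3*store(store(buf, s, 3*s + 6), s, 6*q + 2*s - 5)[s] >= -10) && ((!(2*buf[q] > 14 && 3*s != 2*q - 13)) ==> 3*store(buf, s, 2*q - 5)[s] >= -10)
Before s := q - 5: ((2*buf[q] > 14 && q != 2) ==> 3*store(store(buf, q - 5, 3*q - 9), q - 5, 8*q - 15)[q - 5] >= -10) && ((!(2*buf[q] > 14 && q != 2)) ==> 3*store(buf, q - 5, 2*q - 5)[q - 5] >= -10)
The weakest precondition is ((2*buf[q] > 14 && q != 2) ==> 3*store(store(buf, q - 5, 3*q - 9), q - 5, 8*q - 15)[q - 5] >= -10) && ((!(2*buf[q] > 14 && q != 2)) ==> 3*store(buf, q - 5, 2*q - 5)[q - 5] >= -10).
Check whether (!(2*buf[1] > 14)) && q == 1 implies it.
Every state satisfying the precondition satisfies the weakest precondition: the implication holds.
Answer: valid


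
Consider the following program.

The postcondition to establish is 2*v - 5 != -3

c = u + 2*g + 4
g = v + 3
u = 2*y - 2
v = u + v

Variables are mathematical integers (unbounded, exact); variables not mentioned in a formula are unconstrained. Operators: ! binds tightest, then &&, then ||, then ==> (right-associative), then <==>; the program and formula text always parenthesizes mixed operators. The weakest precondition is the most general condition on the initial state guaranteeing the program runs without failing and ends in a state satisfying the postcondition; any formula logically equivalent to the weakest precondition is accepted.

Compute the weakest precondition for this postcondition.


Working backward. After the program, the postcondition 2*v - 5 != -3 must hold; in canonical form it is 2*v != 2.
Before v := u + v: 2*u + 2*v != 2
Before u := 2*y - 2: 2*v + 4*y != 6
Before g := v + 3: 2*v + 4*y != 6
Before c := u + 2*g + 4: 2*v + 4*y != 6
Answer: WP = 2*v + 4*y != 6


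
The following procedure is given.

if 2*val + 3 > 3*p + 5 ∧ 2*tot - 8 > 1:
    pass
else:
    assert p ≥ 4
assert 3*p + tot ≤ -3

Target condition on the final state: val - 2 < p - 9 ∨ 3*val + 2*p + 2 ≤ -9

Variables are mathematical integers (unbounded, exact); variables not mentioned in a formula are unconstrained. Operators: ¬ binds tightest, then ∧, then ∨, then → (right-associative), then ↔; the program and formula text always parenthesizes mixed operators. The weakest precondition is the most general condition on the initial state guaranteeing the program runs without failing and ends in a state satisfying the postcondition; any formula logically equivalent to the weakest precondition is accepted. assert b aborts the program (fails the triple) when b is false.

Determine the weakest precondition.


Working backward. After the program, the postcondition val - 2 < p - 9 ∨ 3*val + 2*p + 2 ≤ -9 must hold; in canonical form it is val < p - 7 ∨ 2*p + 3*val ≤ -11.
Before assert 3*p + tot ≤ -3: 3*p + tot ≤ -3 ∧ (val < p - 7 ∨ 2*p + 3*val ≤ -11)
Then branch requires 3*p + tot ≤ -3 ∧ (val < p - 7 ∨ 2*p + 3*val ≤ -11); else branch requires p ≥ 4 ∧ 3*p + tot ≤ -3 ∧ (val < p - 7 ∨ 2*p + 3*val ≤ -11).
Before the if: ((2*val > 3*p + 2 ∧ 2*tot > 9) → (3*p + tot ≤ -3 ∧ (val < p - 7 ∨ 2*p + 3*val ≤ -11))) ∧ ((¬(2*val > 3*p + 2 ∧ 2*tot > 9)) → (p ≥ 4 ∧ 3*p + tot ≤ -3 ∧ (val < p - 7 ∨ 2*p + 3*val ≤ -11)))
Answer: WP = ((2*val > 3*p + 2 ∧ 2*tot > 9) → (3*p + tot ≤ -3 ∧ (val < p - 7 ∨ 2*p + 3*val ≤ -11))) ∧ ((¬(2*val > 3*p + 2 ∧ 2*tot > 9)) → (p ≥ 4 ∧ 3*p + tot ≤ -3 ∧ (val < p - 7 ∨ 2*p + 3*val ≤ -11)))


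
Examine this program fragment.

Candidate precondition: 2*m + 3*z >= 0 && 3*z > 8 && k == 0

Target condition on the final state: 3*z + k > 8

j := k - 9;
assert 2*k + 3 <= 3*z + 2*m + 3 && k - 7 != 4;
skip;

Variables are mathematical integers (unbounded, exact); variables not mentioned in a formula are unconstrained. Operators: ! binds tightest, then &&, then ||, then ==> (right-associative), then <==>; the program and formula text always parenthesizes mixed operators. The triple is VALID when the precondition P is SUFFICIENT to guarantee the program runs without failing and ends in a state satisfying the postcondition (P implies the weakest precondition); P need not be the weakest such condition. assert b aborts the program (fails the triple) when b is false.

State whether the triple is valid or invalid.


Working backward. After the program, the postcondition 3*z + k > 8 must hold; in canonical form it is k + 3*z > 8.
Before skip: k + 3*z > 8
Before assert 2*k + 3 <= 3*z + 2*m + 3 && k - 7 != 4: 2*k <= 2*m + 3*z && k != 11 && k + 3*z > 8
Before j := k - 9: 2*k <= 2*m + 3*z && k != 11 && k + 3*z > 8
The weakest precondition is 2*k <= 2*m + 3*z && k != 11 && k + 3*z > 8.
Check whether 2*m + 3*z >= 0 && 3*z > 8 && k == 0 implies it.
Every state satisfying the precondition satisfies the weakest precondition: the implication holds.
Answer: valid


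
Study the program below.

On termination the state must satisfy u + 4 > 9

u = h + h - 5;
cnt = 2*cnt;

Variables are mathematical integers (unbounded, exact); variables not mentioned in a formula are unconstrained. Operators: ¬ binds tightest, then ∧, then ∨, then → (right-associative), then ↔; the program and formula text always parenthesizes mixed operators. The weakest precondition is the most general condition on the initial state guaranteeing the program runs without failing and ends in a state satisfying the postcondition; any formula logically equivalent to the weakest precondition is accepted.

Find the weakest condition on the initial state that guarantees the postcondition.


Working backward. After the program, the postcondition u + 4 > 9 must hold; in canonical form it is u > 5.
Before cnt := 2*cnt: u > 5
Before u := h + h - 5: 2*h > 10
Answer: WP = 2*h > 10
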